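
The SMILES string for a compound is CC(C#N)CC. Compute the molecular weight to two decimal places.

Atom tally by fragment:
  CH3 → C:1 H:3
  CH(CN) → C:2 H:1 N:1
  CH2 → C:1 H:2
  CH3 → C:1 H:3
Element totals:
  C: 5
  H: 9
  N: 1
Molecular formula: C5H9N.
  M = 5(12.011) + 9(1.008) + 14.007
    = 60.055 + 9.072 + 14.007 = 83.134

83.13 g/mol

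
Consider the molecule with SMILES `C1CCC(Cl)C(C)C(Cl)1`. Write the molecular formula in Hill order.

C7H12Cl2

Atom tally by fragment:
  cyclohexane ring core → C:6 H:12
  (− 3 ring H displaced by substituents)
  + Cl → Cl:1
  + CH3 → C:1 H:3
  + Cl → Cl:1
Element totals:
  C: 7
  H: 12
  Cl: 2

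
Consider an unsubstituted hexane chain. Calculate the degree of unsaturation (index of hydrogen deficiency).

Atom tally by fragment:
  CH3 → C:1 H:3
  CH2 → C:1 H:2
  CH2 → C:1 H:2
  CH2 → C:1 H:2
  CH2 → C:1 H:2
  CH3 → C:1 H:3
Element totals:
  C: 6
  H: 14
Molecular formula: C6H14.
DoU = (2C + 2 + N − H − X) / 2 = (2·6 + 2 + 0 − 14 − 0) / 2 = 0.

0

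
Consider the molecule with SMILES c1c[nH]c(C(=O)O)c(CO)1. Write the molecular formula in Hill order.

C6H7NO3

Atom tally by fragment:
  pyrrole ring core → C:4 H:5 N:1
  (− 2 ring H displaced by substituents)
  + COOH → C:1 H:1 O:2
  + CH2OH → C:1 H:3 O:1
Element totals:
  C: 6
  H: 7
  N: 1
  O: 3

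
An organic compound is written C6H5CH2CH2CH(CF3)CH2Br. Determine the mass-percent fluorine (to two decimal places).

20.27%

Atom tally by fragment:
  C6H5CH2 → C:7 H:7
  CH2 → C:1 H:2
  CH(CF3) → C:2 H:1 F:3
  CH2Br → C:1 H:2 Br:1
Element totals:
  C: 11
  H: 12
  Br: 1
  F: 3
Molecular formula: C11H12BrF3.
Molar mass = 281.115 g/mol.
Mass from F: 3 × 18.998 = 56.994 g/mol.
%F = 56.994 / 281.115 × 100 = 20.27%.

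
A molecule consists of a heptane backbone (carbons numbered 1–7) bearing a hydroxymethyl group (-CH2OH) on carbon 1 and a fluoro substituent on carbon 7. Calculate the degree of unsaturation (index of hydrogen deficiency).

0

Atom tally by fragment:
  HOCH2CH2 → C:2 H:5 O:1
  CH2 → C:1 H:2
  CH2 → C:1 H:2
  CH2 → C:1 H:2
  CH2 → C:1 H:2
  CH2 → C:1 H:2
  CH2F → C:1 H:2 F:1
Element totals:
  C: 8
  H: 17
  F: 1
  O: 1
Molecular formula: C8H17FO.
DoU = (2C + 2 + N − H − X) / 2 = (2·8 + 2 + 0 − 17 − 1) / 2 = 0.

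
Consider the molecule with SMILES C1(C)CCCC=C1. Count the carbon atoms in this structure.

Atom tally by fragment:
  cyclohexene ring core → C:6 H:10
  (− 1 ring H displaced by substituents)
  + CH3 → C:1 H:3
Element totals:
  C: 7
  H: 12

7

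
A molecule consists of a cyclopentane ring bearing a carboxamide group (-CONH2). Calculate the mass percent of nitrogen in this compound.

Atom tally by fragment:
  cyclopentane ring core → C:5 H:10
  (− 1 ring H displaced by substituents)
  + CONH2 → C:1 H:2 O:1 N:1
Element totals:
  C: 6
  H: 11
  N: 1
  O: 1
Molecular formula: C6H11NO.
Molar mass = 113.160 g/mol.
Mass from N: 1 × 14.007 = 14.007 g/mol.
%N = 14.007 / 113.160 × 100 = 12.38%.

12.38%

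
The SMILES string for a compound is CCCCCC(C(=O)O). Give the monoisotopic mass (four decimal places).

130.0994

Atom tally by fragment:
  CH3 → C:1 H:3
  CH2 → C:1 H:2
  CH2 → C:1 H:2
  CH2 → C:1 H:2
  CH2 → C:1 H:2
  CH2COOH → C:2 H:3 O:2
Element totals:
  C: 7
  H: 14
  O: 2
Molecular formula: C7H14O2.
  M = 7(12.0) + 14(1.007825) + 2(15.994915)
    = 84.000000 + 14.109550 + 31.989830 = 130.099380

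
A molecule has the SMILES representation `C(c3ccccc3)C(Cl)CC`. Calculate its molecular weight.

Atom tally by fragment:
  C6H5CH2 → C:7 H:7
  CH(Cl) → C:1 H:1 Cl:1
  CH2 → C:1 H:2
  CH3 → C:1 H:3
Element totals:
  C: 10
  H: 13
  Cl: 1
Molecular formula: C10H13Cl.
  M = 10(12.011) + 13(1.008) + 35.45
    = 120.110 + 13.104 + 35.450 = 168.664

168.66 g/mol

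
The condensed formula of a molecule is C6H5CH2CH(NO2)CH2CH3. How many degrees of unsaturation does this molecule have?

Element totals:
  C: 10
  H: 13
  N: 1
  O: 2
Molecular formula: C10H13NO2.
DoU = (2C + 2 + N − H − X) / 2 = (2·10 + 2 + 1 − 13 − 0) / 2 = 5.

5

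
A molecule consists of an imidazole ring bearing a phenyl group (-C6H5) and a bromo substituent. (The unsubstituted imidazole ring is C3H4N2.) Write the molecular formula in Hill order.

C9H7BrN2

Atom tally by fragment:
  imidazole ring core → C:3 H:4 N:2
  (− 2 ring H displaced by substituents)
  + C6H5 → C:6 H:5
  + Br → Br:1
Element totals:
  C: 9
  H: 7
  Br: 1
  N: 2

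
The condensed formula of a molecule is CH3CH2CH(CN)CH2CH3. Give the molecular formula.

C6H11N

Element totals:
  C: 6
  H: 11
  N: 1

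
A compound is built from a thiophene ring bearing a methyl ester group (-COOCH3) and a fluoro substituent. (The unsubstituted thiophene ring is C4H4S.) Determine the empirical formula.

Atom tally by fragment:
  thiophene ring core → C:4 H:4 S:1
  (− 2 ring H displaced by substituents)
  + COOCH3 → C:2 H:3 O:2
  + F → F:1
Element totals:
  C: 6
  H: 5
  F: 1
  O: 2
  S: 1
Molecular formula: C6H5FO2S.
gcd of subscripts (6, 1, 5, 2, 1) = 1, so the empirical formula equals the molecular formula.

C6H5FO2S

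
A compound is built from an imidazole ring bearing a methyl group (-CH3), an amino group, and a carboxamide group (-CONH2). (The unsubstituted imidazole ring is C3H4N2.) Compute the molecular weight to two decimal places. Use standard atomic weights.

140.15 g/mol

Atom tally by fragment:
  imidazole ring core → C:3 H:4 N:2
  (− 3 ring H displaced by substituents)
  + CH3 → C:1 H:3
  + NH2 → N:1 H:2
  + CONH2 → C:1 H:2 O:1 N:1
Element totals:
  C: 5
  H: 8
  N: 4
  O: 1
Molecular formula: C5H8N4O.
  M = 5(12.011) + 8(1.008) + 4(14.007) + 15.999
    = 60.055 + 8.064 + 56.028 + 15.999 = 140.146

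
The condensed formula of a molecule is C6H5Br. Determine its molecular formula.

Atom tally by fragment:
  benzene ring core → C:6 H:6
  (− 1 ring H displaced by substituents)
  + Br → Br:1
Element totals:
  C: 6
  H: 5
  Br: 1

C6H5Br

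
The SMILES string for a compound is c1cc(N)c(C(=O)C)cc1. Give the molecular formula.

C8H9NO

Atom tally by fragment:
  benzene ring core → C:6 H:6
  (− 2 ring H displaced by substituents)
  + NH2 → N:1 H:2
  + COCH3 → C:2 H:3 O:1
Element totals:
  C: 8
  H: 9
  N: 1
  O: 1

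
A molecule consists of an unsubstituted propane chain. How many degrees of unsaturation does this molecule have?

Atom tally by fragment:
  CH3 → C:1 H:3
  CH2 → C:1 H:2
  CH3 → C:1 H:3
Element totals:
  C: 3
  H: 8
Molecular formula: C3H8.
DoU = (2C + 2 + N − H − X) / 2 = (2·3 + 2 + 0 − 8 − 0) / 2 = 0.

0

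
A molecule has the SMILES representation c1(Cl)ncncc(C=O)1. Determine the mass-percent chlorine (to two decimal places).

Atom tally by fragment:
  pyrimidine ring core → C:4 H:4 N:2
  (− 2 ring H displaced by substituents)
  + Cl → Cl:1
  + CHO → C:1 H:1 O:1
Element totals:
  C: 5
  H: 3
  Cl: 1
  N: 2
  O: 1
Molecular formula: C5H3ClN2O.
Molar mass = 142.542 g/mol.
Mass from Cl: 1 × 35.45 = 35.450 g/mol.
%Cl = 35.450 / 142.542 × 100 = 24.87%.

24.87%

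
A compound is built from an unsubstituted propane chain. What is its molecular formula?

C3H8

Atom tally by fragment:
  CH3 → C:1 H:3
  CH2 → C:1 H:2
  CH3 → C:1 H:3
Element totals:
  C: 3
  H: 8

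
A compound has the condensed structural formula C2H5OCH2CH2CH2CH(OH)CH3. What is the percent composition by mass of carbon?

Element totals:
  C: 7
  H: 16
  O: 2
Molecular formula: C7H16O2.
Molar mass = 132.203 g/mol.
Mass from C: 7 × 12.011 = 84.077 g/mol.
%C = 84.077 / 132.203 × 100 = 63.60%.

63.60%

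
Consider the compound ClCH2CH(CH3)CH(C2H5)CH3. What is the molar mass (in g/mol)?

134.65 g/mol

Atom tally by fragment:
  ClCH2 → C:1 H:2 Cl:1
  CH(CH3) → C:2 H:4
  CH(C2H5) → C:3 H:6
  CH3 → C:1 H:3
Element totals:
  C: 7
  H: 15
  Cl: 1
Molecular formula: C7H15Cl.
  M = 7(12.011) + 15(1.008) + 35.45
    = 84.077 + 15.120 + 35.450 = 134.647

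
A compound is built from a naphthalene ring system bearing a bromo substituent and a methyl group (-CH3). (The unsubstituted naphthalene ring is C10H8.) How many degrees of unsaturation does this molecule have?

Atom tally by fragment:
  naphthalene ring system core → C:10 H:8
  (− 2 ring H displaced by substituents)
  + Br → Br:1
  + CH3 → C:1 H:3
Element totals:
  C: 11
  H: 9
  Br: 1
Molecular formula: C11H9Br.
DoU = (2C + 2 + N − H − X) / 2 = (2·11 + 2 + 0 − 9 − 1) / 2 = 7.

7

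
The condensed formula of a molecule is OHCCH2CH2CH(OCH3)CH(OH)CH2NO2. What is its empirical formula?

C7H13NO5

Element totals:
  C: 7
  H: 13
  N: 1
  O: 5
Molecular formula: C7H13NO5.
gcd of subscripts (7, 13, 1, 5) = 1, so the empirical formula equals the molecular formula.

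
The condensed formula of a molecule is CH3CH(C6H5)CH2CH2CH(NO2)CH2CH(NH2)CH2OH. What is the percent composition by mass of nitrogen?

10.52%

Element totals:
  C: 14
  H: 22
  N: 2
  O: 3
Molecular formula: C14H22N2O3.
Molar mass = 266.341 g/mol.
Mass from N: 2 × 14.007 = 28.014 g/mol.
%N = 28.014 / 266.341 × 100 = 10.52%.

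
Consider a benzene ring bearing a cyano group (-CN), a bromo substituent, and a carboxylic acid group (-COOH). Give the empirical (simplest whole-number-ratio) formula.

C8H4BrNO2

Atom tally by fragment:
  benzene ring core → C:6 H:6
  (− 3 ring H displaced by substituents)
  + CN → C:1 N:1
  + Br → Br:1
  + COOH → C:1 H:1 O:2
Element totals:
  C: 8
  H: 4
  Br: 1
  N: 1
  O: 2
Molecular formula: C8H4BrNO2.
gcd of subscripts (1, 8, 4, 1, 2) = 1, so the empirical formula equals the molecular formula.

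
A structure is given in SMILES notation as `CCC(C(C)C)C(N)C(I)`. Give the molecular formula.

Atom tally by fragment:
  CH3 → C:1 H:3
  CH2 → C:1 H:2
  CH(CH(CH3)2) → C:4 H:8
  CH(NH2) → C:1 H:3 N:1
  CH2I → C:1 H:2 I:1
Element totals:
  C: 8
  H: 18
  I: 1
  N: 1

C8H18IN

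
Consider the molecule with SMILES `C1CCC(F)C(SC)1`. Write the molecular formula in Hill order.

Atom tally by fragment:
  cyclopentane ring core → C:5 H:10
  (− 2 ring H displaced by substituents)
  + F → F:1
  + SCH3 → C:1 H:3 S:1
Element totals:
  C: 6
  H: 11
  F: 1
  S: 1

C6H11FS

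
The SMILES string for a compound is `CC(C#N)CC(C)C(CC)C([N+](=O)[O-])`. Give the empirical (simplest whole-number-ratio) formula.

Atom tally by fragment:
  CH3 → C:1 H:3
  CH(CN) → C:2 H:1 N:1
  CH2 → C:1 H:2
  CH(CH3) → C:2 H:4
  CH(C2H5) → C:3 H:6
  CH2NO2 → C:1 H:2 N:1 O:2
Element totals:
  C: 10
  H: 18
  N: 2
  O: 2
Molecular formula: C10H18N2O2.
gcd of subscripts = 2; dividing each by 2:
  C: 10/2 = 5
  H: 18/2 = 9
  N: 2/2 = 1
  O: 2/2 = 1

C5H9NO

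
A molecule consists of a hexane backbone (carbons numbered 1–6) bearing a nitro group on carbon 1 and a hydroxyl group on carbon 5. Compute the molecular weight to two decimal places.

Atom tally by fragment:
  O2NCH2 → C:1 H:2 N:1 O:2
  CH2 → C:1 H:2
  CH2 → C:1 H:2
  CH2 → C:1 H:2
  CH(OH) → C:1 H:2 O:1
  CH3 → C:1 H:3
Element totals:
  C: 6
  H: 13
  N: 1
  O: 3
Molecular formula: C6H13NO3.
  M = 6(12.011) + 13(1.008) + 14.007 + 3(15.999)
    = 72.066 + 13.104 + 14.007 + 47.997 = 147.174

147.17 g/mol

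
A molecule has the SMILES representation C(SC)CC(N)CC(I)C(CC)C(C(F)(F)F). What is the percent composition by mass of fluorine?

Atom tally by fragment:
  CH3SCH2 → C:2 H:5 S:1
  CH2 → C:1 H:2
  CH(NH2) → C:1 H:3 N:1
  CH2 → C:1 H:2
  CH(I) → C:1 H:1 I:1
  CH(C2H5) → C:3 H:6
  CH2CF3 → C:2 H:2 F:3
Element totals:
  C: 11
  H: 21
  F: 3
  I: 1
  N: 1
  S: 1
Molecular formula: C11H21F3INS.
Molar mass = 383.254 g/mol.
Mass from F: 3 × 18.998 = 56.994 g/mol.
%F = 56.994 / 383.254 × 100 = 14.87%.

14.87%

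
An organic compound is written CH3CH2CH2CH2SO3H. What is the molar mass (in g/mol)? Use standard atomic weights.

Element totals:
  C: 4
  H: 10
  O: 3
  S: 1
Molecular formula: C4H10O3S.
  M = 4(12.011) + 10(1.008) + 3(15.999) + 32.06
    = 48.044 + 10.080 + 47.997 + 32.060 = 138.181

138.18 g/mol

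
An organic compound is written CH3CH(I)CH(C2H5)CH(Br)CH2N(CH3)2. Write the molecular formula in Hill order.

C9H19BrIN

Atom tally by fragment:
  CH3 → C:1 H:3
  CH(I) → C:1 H:1 I:1
  CH(C2H5) → C:3 H:6
  CH(Br) → C:1 H:1 Br:1
  CH2N(CH3)2 → C:3 H:8 N:1
Element totals:
  C: 9
  H: 19
  Br: 1
  I: 1
  N: 1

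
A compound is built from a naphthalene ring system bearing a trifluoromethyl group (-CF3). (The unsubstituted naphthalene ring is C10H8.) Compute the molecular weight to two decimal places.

Atom tally by fragment:
  naphthalene ring system core → C:10 H:8
  (− 1 ring H displaced by substituents)
  + CF3 → C:1 F:3
Element totals:
  C: 11
  H: 7
  F: 3
Molecular formula: C11H7F3.
  M = 11(12.011) + 7(1.008) + 3(18.998)
    = 132.121 + 7.056 + 56.994 = 196.171

196.17 g/mol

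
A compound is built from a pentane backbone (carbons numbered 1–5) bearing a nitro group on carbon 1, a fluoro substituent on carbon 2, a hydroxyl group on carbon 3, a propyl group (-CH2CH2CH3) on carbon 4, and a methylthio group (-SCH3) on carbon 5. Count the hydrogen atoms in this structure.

18

Atom tally by fragment:
  O2NCH2 → C:1 H:2 N:1 O:2
  CH(F) → C:1 H:1 F:1
  CH(OH) → C:1 H:2 O:1
  CH(CH2CH2CH3) → C:4 H:8
  CH2SCH3 → C:2 H:5 S:1
Element totals:
  C: 9
  H: 18
  F: 1
  N: 1
  O: 3
  S: 1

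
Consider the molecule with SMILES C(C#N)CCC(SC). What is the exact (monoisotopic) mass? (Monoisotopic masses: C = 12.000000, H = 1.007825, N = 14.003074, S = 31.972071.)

129.0612

Atom tally by fragment:
  NCCH2 → C:2 H:2 N:1
  CH2 → C:1 H:2
  CH2 → C:1 H:2
  CH2SCH3 → C:2 H:5 S:1
Element totals:
  C: 6
  H: 11
  N: 1
  S: 1
Molecular formula: C6H11NS.
  M = 6(12.0) + 11(1.007825) + 14.003074 + 31.972071
    = 72.000000 + 11.086075 + 14.003074 + 31.972071 = 129.061220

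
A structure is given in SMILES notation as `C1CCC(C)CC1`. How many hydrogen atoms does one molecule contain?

14

Atom tally by fragment:
  cyclohexane ring core → C:6 H:12
  (− 1 ring H displaced by substituents)
  + CH3 → C:1 H:3
Element totals:
  C: 7
  H: 14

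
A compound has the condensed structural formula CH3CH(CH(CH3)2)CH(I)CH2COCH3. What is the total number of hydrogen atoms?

Element totals:
  C: 9
  H: 17
  I: 1
  O: 1

17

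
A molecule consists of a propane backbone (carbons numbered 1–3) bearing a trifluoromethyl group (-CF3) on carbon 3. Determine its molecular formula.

Atom tally by fragment:
  CH3 → C:1 H:3
  CH2 → C:1 H:2
  CH2CF3 → C:2 H:2 F:3
Element totals:
  C: 4
  H: 7
  F: 3

C4H7F3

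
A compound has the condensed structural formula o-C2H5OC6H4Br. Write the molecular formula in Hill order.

Atom tally by fragment:
  benzene ring core → C:6 H:6
  (− 2 ring H displaced by substituents)
  + OC2H5 → C:2 H:5 O:1
  + Br → Br:1
Element totals:
  C: 8
  H: 9
  Br: 1
  O: 1

C8H9BrO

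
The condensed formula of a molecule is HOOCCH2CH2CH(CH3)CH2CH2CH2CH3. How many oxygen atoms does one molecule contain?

Atom tally by fragment:
  HOOCCH2 → C:2 H:3 O:2
  CH2 → C:1 H:2
  CH(CH3) → C:2 H:4
  CH2 → C:1 H:2
  CH2 → C:1 H:2
  CH2 → C:1 H:2
  CH3 → C:1 H:3
Element totals:
  C: 9
  H: 18
  O: 2

2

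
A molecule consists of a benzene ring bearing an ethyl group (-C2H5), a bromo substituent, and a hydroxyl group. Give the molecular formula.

Atom tally by fragment:
  benzene ring core → C:6 H:6
  (− 3 ring H displaced by substituents)
  + C2H5 → C:2 H:5
  + Br → Br:1
  + OH → O:1 H:1
Element totals:
  C: 8
  H: 9
  Br: 1
  O: 1

C8H9BrO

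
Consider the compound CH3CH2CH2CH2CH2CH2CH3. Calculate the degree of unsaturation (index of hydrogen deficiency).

0

Element totals:
  C: 7
  H: 16
Molecular formula: C7H16.
DoU = (2C + 2 + N − H − X) / 2 = (2·7 + 2 + 0 − 16 − 0) / 2 = 0.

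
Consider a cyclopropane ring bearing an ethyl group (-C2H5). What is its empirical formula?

CH2

Atom tally by fragment:
  cyclopropane ring core → C:3 H:6
  (− 1 ring H displaced by substituents)
  + C2H5 → C:2 H:5
Element totals:
  C: 5
  H: 10
Molecular formula: C5H10.
gcd of subscripts = 5; dividing each by 5:
  C: 5/5 = 1
  H: 10/5 = 2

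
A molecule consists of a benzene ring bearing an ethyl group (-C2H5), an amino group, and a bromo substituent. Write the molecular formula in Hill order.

C8H10BrN

Atom tally by fragment:
  benzene ring core → C:6 H:6
  (− 3 ring H displaced by substituents)
  + C2H5 → C:2 H:5
  + NH2 → N:1 H:2
  + Br → Br:1
Element totals:
  C: 8
  H: 10
  Br: 1
  N: 1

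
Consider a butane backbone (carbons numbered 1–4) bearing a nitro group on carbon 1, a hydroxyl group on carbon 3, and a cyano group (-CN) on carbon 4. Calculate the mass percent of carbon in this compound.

Atom tally by fragment:
  O2NCH2 → C:1 H:2 N:1 O:2
  CH2 → C:1 H:2
  CH(OH) → C:1 H:2 O:1
  CH2CN → C:2 H:2 N:1
Element totals:
  C: 5
  H: 8
  N: 2
  O: 3
Molecular formula: C5H8N2O3.
Molar mass = 144.130 g/mol.
Mass from C: 5 × 12.011 = 60.055 g/mol.
%C = 60.055 / 144.130 × 100 = 41.67%.

41.67%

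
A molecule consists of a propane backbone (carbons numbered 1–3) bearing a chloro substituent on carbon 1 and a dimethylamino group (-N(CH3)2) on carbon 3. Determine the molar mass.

121.61 g/mol

Atom tally by fragment:
  ClCH2 → C:1 H:2 Cl:1
  CH2 → C:1 H:2
  CH2N(CH3)2 → C:3 H:8 N:1
Element totals:
  C: 5
  H: 12
  Cl: 1
  N: 1
Molecular formula: C5H12ClN.
  M = 5(12.011) + 12(1.008) + 35.45 + 14.007
    = 60.055 + 12.096 + 35.450 + 14.007 = 121.608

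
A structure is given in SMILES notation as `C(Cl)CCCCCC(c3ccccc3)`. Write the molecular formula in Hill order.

C13H19Cl

Atom tally by fragment:
  ClCH2 → C:1 H:2 Cl:1
  CH2 → C:1 H:2
  CH2 → C:1 H:2
  CH2 → C:1 H:2
  CH2 → C:1 H:2
  CH2 → C:1 H:2
  CH2C6H5 → C:7 H:7
Element totals:
  C: 13
  H: 19
  Cl: 1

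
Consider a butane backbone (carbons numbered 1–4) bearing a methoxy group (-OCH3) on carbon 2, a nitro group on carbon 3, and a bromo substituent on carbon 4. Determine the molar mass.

Atom tally by fragment:
  CH3 → C:1 H:3
  CH(OCH3) → C:2 H:4 O:1
  CH(NO2) → C:1 H:1 N:1 O:2
  CH2Br → C:1 H:2 Br:1
Element totals:
  C: 5
  H: 10
  Br: 1
  N: 1
  O: 3
Molecular formula: C5H10BrNO3.
  M = 5(12.011) + 10(1.008) + 79.904 + 14.007 + 3(15.999)
    = 60.055 + 10.080 + 79.904 + 14.007 + 47.997 = 212.043

212.04 g/mol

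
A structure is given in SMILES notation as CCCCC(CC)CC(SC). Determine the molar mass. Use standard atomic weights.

174.35 g/mol

Atom tally by fragment:
  CH3 → C:1 H:3
  CH2 → C:1 H:2
  CH2 → C:1 H:2
  CH2 → C:1 H:2
  CH(C2H5) → C:3 H:6
  CH2 → C:1 H:2
  CH2SCH3 → C:2 H:5 S:1
Element totals:
  C: 10
  H: 22
  S: 1
Molecular formula: C10H22S.
  M = 10(12.011) + 22(1.008) + 32.06
    = 120.110 + 22.176 + 32.060 = 174.346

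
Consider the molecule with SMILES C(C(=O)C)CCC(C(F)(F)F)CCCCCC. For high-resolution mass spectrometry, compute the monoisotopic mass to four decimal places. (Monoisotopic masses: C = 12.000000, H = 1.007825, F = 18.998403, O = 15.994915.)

252.1701

Atom tally by fragment:
  CH3COCH2 → C:3 H:5 O:1
  CH2 → C:1 H:2
  CH2 → C:1 H:2
  CH(CF3) → C:2 H:1 F:3
  CH2 → C:1 H:2
  CH2 → C:1 H:2
  CH2 → C:1 H:2
  CH2 → C:1 H:2
  CH2 → C:1 H:2
  CH3 → C:1 H:3
Element totals:
  C: 13
  H: 23
  F: 3
  O: 1
Molecular formula: C13H23F3O.
  M = 13(12.0) + 23(1.007825) + 3(18.998403) + 15.994915
    = 156.000000 + 23.179975 + 56.995209 + 15.994915 = 252.170099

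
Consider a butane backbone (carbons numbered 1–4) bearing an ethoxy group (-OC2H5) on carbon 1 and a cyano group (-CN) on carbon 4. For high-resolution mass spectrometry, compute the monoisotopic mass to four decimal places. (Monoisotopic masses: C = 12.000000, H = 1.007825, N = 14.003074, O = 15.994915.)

Atom tally by fragment:
  C2H5OCH2 → C:3 H:7 O:1
  CH2 → C:1 H:2
  CH2 → C:1 H:2
  CH2CN → C:2 H:2 N:1
Element totals:
  C: 7
  H: 13
  N: 1
  O: 1
Molecular formula: C7H13NO.
  M = 7(12.0) + 13(1.007825) + 14.003074 + 15.994915
    = 84.000000 + 13.101725 + 14.003074 + 15.994915 = 127.099714

127.0997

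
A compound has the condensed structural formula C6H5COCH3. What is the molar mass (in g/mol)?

120.15 g/mol

Atom tally by fragment:
  benzene ring core → C:6 H:6
  (− 1 ring H displaced by substituents)
  + COCH3 → C:2 H:3 O:1
Element totals:
  C: 8
  H: 8
  O: 1
Molecular formula: C8H8O.
  M = 8(12.011) + 8(1.008) + 15.999
    = 96.088 + 8.064 + 15.999 = 120.151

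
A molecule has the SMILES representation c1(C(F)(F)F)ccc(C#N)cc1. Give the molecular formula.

Atom tally by fragment:
  benzene ring core → C:6 H:6
  (− 2 ring H displaced by substituents)
  + CF3 → C:1 F:3
  + CN → C:1 N:1
Element totals:
  C: 8
  H: 4
  F: 3
  N: 1

C8H4F3N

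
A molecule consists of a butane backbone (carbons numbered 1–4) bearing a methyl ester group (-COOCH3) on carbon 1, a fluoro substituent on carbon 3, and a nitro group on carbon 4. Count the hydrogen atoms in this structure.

Atom tally by fragment:
  CH3OOCCH2 → C:3 H:5 O:2
  CH2 → C:1 H:2
  CH(F) → C:1 H:1 F:1
  CH2NO2 → C:1 H:2 N:1 O:2
Element totals:
  C: 6
  H: 10
  F: 1
  N: 1
  O: 4

10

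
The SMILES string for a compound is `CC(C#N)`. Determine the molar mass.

55.08 g/mol

Atom tally by fragment:
  CH3 → C:1 H:3
  CH2CN → C:2 H:2 N:1
Element totals:
  C: 3
  H: 5
  N: 1
Molecular formula: C3H5N.
  M = 3(12.011) + 5(1.008) + 14.007
    = 36.033 + 5.040 + 14.007 = 55.080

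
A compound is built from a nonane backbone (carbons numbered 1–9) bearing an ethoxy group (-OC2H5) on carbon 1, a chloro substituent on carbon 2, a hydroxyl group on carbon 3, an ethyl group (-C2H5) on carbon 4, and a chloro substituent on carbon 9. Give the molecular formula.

C13H26Cl2O2

Atom tally by fragment:
  C2H5OCH2 → C:3 H:7 O:1
  CH(Cl) → C:1 H:1 Cl:1
  CH(OH) → C:1 H:2 O:1
  CH(C2H5) → C:3 H:6
  CH2 → C:1 H:2
  CH2 → C:1 H:2
  CH2 → C:1 H:2
  CH2 → C:1 H:2
  CH2Cl → C:1 H:2 Cl:1
Element totals:
  C: 13
  H: 26
  Cl: 2
  O: 2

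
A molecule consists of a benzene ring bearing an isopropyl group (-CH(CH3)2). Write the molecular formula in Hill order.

Atom tally by fragment:
  benzene ring core → C:6 H:6
  (− 1 ring H displaced by substituents)
  + CH(CH3)2 → C:3 H:7
Element totals:
  C: 9
  H: 12

C9H12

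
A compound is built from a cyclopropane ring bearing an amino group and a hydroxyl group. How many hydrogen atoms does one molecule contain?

Atom tally by fragment:
  cyclopropane ring core → C:3 H:6
  (− 2 ring H displaced by substituents)
  + NH2 → N:1 H:2
  + OH → O:1 H:1
Element totals:
  C: 3
  H: 7
  N: 1
  O: 1

7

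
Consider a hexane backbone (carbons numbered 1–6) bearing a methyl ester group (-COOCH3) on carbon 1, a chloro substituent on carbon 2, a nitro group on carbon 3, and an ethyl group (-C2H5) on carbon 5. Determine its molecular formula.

C10H18ClNO4

Atom tally by fragment:
  CH3OOCCH2 → C:3 H:5 O:2
  CH(Cl) → C:1 H:1 Cl:1
  CH(NO2) → C:1 H:1 N:1 O:2
  CH2 → C:1 H:2
  CH(C2H5) → C:3 H:6
  CH3 → C:1 H:3
Element totals:
  C: 10
  H: 18
  Cl: 1
  N: 1
  O: 4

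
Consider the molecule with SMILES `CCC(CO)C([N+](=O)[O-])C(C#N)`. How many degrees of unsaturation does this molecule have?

Atom tally by fragment:
  CH3 → C:1 H:3
  CH2 → C:1 H:2
  CH(CH2OH) → C:2 H:4 O:1
  CH(NO2) → C:1 H:1 N:1 O:2
  CH2CN → C:2 H:2 N:1
Element totals:
  C: 7
  H: 12
  N: 2
  O: 3
Molecular formula: C7H12N2O3.
DoU = (2C + 2 + N − H − X) / 2 = (2·7 + 2 + 2 − 12 − 0) / 2 = 3.

3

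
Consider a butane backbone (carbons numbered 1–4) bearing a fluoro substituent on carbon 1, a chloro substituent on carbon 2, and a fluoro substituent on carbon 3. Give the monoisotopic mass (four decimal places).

128.0204

Atom tally by fragment:
  FCH2 → C:1 H:2 F:1
  CH(Cl) → C:1 H:1 Cl:1
  CH(F) → C:1 H:1 F:1
  CH3 → C:1 H:3
Element totals:
  C: 4
  H: 7
  Cl: 1
  F: 2
Molecular formula: C4H7ClF2.
  M = 4(12.0) + 7(1.007825) + 34.968853 + 2(18.998403)
    = 48.000000 + 7.054775 + 34.968853 + 37.996806 = 128.020434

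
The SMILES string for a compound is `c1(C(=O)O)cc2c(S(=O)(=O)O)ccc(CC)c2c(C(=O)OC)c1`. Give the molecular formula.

C15H14O7S

Atom tally by fragment:
  naphthalene ring system core → C:10 H:8
  (− 4 ring H displaced by substituents)
  + COOH → C:1 H:1 O:2
  + SO3H → S:1 O:3 H:1
  + C2H5 → C:2 H:5
  + COOCH3 → C:2 H:3 O:2
Element totals:
  C: 15
  H: 14
  O: 7
  S: 1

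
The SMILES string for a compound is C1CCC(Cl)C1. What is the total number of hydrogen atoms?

Atom tally by fragment:
  cyclopentane ring core → C:5 H:10
  (− 1 ring H displaced by substituents)
  + Cl → Cl:1
Element totals:
  C: 5
  H: 9
  Cl: 1

9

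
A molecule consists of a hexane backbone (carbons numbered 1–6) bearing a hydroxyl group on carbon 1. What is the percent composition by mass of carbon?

Atom tally by fragment:
  HOCH2 → C:1 H:3 O:1
  CH2 → C:1 H:2
  CH2 → C:1 H:2
  CH2 → C:1 H:2
  CH2 → C:1 H:2
  CH3 → C:1 H:3
Element totals:
  C: 6
  H: 14
  O: 1
Molecular formula: C6H14O.
Molar mass = 102.177 g/mol.
Mass from C: 6 × 12.011 = 72.066 g/mol.
%C = 72.066 / 102.177 × 100 = 70.53%.

70.53%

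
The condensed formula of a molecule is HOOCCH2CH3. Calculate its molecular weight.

Element totals:
  C: 3
  H: 6
  O: 2
Molecular formula: C3H6O2.
  M = 3(12.011) + 6(1.008) + 2(15.999)
    = 36.033 + 6.048 + 31.998 = 74.079

74.08 g/mol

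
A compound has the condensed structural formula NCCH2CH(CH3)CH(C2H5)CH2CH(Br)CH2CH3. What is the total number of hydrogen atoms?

Atom tally by fragment:
  NCCH2 → C:2 H:2 N:1
  CH(CH3) → C:2 H:4
  CH(C2H5) → C:3 H:6
  CH2 → C:1 H:2
  CH(Br) → C:1 H:1 Br:1
  CH2 → C:1 H:2
  CH3 → C:1 H:3
Element totals:
  C: 11
  H: 20
  Br: 1
  N: 1

20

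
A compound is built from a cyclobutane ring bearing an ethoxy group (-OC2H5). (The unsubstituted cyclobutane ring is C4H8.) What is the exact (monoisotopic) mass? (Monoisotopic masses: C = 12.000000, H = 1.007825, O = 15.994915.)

100.0888

Atom tally by fragment:
  cyclobutane ring core → C:4 H:8
  (− 1 ring H displaced by substituents)
  + OC2H5 → C:2 H:5 O:1
Element totals:
  C: 6
  H: 12
  O: 1
Molecular formula: C6H12O.
  M = 6(12.0) + 12(1.007825) + 15.994915
    = 72.000000 + 12.093900 + 15.994915 = 100.088815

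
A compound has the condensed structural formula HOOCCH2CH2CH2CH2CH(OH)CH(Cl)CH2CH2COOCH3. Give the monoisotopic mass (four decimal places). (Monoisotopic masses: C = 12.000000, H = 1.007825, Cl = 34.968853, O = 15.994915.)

Atom tally by fragment:
  HOOCCH2 → C:2 H:3 O:2
  CH2 → C:1 H:2
  CH2 → C:1 H:2
  CH2 → C:1 H:2
  CH(OH) → C:1 H:2 O:1
  CH(Cl) → C:1 H:1 Cl:1
  CH2 → C:1 H:2
  CH2COOCH3 → C:3 H:5 O:2
Element totals:
  C: 11
  H: 19
  Cl: 1
  O: 5
Molecular formula: C11H19ClO5.
  M = 11(12.0) + 19(1.007825) + 34.968853 + 5(15.994915)
    = 132.000000 + 19.148675 + 34.968853 + 79.974575 = 266.092103

266.0921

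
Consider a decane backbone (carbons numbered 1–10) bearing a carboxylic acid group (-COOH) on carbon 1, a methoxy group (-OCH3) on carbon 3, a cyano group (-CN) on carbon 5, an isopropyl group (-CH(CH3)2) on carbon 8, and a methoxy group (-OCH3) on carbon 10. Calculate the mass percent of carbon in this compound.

Atom tally by fragment:
  HOOCCH2 → C:2 H:3 O:2
  CH2 → C:1 H:2
  CH(OCH3) → C:2 H:4 O:1
  CH2 → C:1 H:2
  CH(CN) → C:2 H:1 N:1
  CH2 → C:1 H:2
  CH2 → C:1 H:2
  CH(CH(CH3)2) → C:4 H:8
  CH2 → C:1 H:2
  CH2OCH3 → C:2 H:5 O:1
Element totals:
  C: 17
  H: 31
  N: 1
  O: 4
Molecular formula: C17H31NO4.
Molar mass = 313.438 g/mol.
Mass from C: 17 × 12.011 = 204.187 g/mol.
%C = 204.187 / 313.438 × 100 = 65.14%.

65.14%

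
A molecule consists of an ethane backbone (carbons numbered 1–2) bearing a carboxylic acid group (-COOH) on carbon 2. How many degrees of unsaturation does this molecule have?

Atom tally by fragment:
  CH3 → C:1 H:3
  CH2COOH → C:2 H:3 O:2
Element totals:
  C: 3
  H: 6
  O: 2
Molecular formula: C3H6O2.
DoU = (2C + 2 + N − H − X) / 2 = (2·3 + 2 + 0 − 6 − 0) / 2 = 1.

1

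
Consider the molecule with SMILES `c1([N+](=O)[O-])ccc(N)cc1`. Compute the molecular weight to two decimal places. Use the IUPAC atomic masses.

138.13 g/mol

Atom tally by fragment:
  benzene ring core → C:6 H:6
  (− 2 ring H displaced by substituents)
  + NO2 → N:1 O:2
  + NH2 → N:1 H:2
Element totals:
  C: 6
  H: 6
  N: 2
  O: 2
Molecular formula: C6H6N2O2.
  M = 6(12.011) + 6(1.008) + 2(14.007) + 2(15.999)
    = 72.066 + 6.048 + 28.014 + 31.998 = 138.126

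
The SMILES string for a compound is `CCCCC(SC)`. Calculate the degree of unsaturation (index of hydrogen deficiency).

Atom tally by fragment:
  CH3 → C:1 H:3
  CH2 → C:1 H:2
  CH2 → C:1 H:2
  CH2 → C:1 H:2
  CH2SCH3 → C:2 H:5 S:1
Element totals:
  C: 6
  H: 14
  S: 1
Molecular formula: C6H14S.
DoU = (2C + 2 + N − H − X) / 2 = (2·6 + 2 + 0 − 14 − 0) / 2 = 0.

0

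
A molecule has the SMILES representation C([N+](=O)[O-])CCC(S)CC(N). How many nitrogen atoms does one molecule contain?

2

Atom tally by fragment:
  O2NCH2 → C:1 H:2 N:1 O:2
  CH2 → C:1 H:2
  CH2 → C:1 H:2
  CH(SH) → C:1 H:2 S:1
  CH2 → C:1 H:2
  CH2NH2 → C:1 H:4 N:1
Element totals:
  C: 6
  H: 14
  N: 2
  O: 2
  S: 1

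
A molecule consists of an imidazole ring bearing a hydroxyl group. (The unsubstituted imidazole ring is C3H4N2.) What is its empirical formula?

Atom tally by fragment:
  imidazole ring core → C:3 H:4 N:2
  (− 1 ring H displaced by substituents)
  + OH → O:1 H:1
Element totals:
  C: 3
  H: 4
  N: 2
  O: 1
Molecular formula: C3H4N2O.
gcd of subscripts (3, 4, 2, 1) = 1, so the empirical formula equals the molecular formula.

C3H4N2O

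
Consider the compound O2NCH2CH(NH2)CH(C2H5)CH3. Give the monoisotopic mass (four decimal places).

146.1055

Element totals:
  C: 6
  H: 14
  N: 2
  O: 2
Molecular formula: C6H14N2O2.
  M = 6(12.0) + 14(1.007825) + 2(14.003074) + 2(15.994915)
    = 72.000000 + 14.109550 + 28.006148 + 31.989830 = 146.105528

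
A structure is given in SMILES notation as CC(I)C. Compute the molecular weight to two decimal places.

Atom tally by fragment:
  CH3 → C:1 H:3
  CH(I) → C:1 H:1 I:1
  CH3 → C:1 H:3
Element totals:
  C: 3
  H: 7
  I: 1
Molecular formula: C3H7I.
  M = 3(12.011) + 7(1.008) + 126.904
    = 36.033 + 7.056 + 126.904 = 169.993

169.99 g/mol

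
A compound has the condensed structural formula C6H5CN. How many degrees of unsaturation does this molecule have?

6

Atom tally by fragment:
  benzene ring core → C:6 H:6
  (− 1 ring H displaced by substituents)
  + CN → C:1 N:1
Element totals:
  C: 7
  H: 5
  N: 1
Molecular formula: C7H5N.
DoU = (2C + 2 + N − H − X) / 2 = (2·7 + 2 + 1 − 5 − 0) / 2 = 6.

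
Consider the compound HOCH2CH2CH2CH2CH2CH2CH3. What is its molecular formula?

Atom tally by fragment:
  HOCH2 → C:1 H:3 O:1
  CH2 → C:1 H:2
  CH2 → C:1 H:2
  CH2 → C:1 H:2
  CH2 → C:1 H:2
  CH2 → C:1 H:2
  CH3 → C:1 H:3
Element totals:
  C: 7
  H: 16
  O: 1

C7H16O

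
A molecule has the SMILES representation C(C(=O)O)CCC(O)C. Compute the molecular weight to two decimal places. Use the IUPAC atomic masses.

Atom tally by fragment:
  HOOCCH2 → C:2 H:3 O:2
  CH2 → C:1 H:2
  CH2 → C:1 H:2
  CH(OH) → C:1 H:2 O:1
  CH3 → C:1 H:3
Element totals:
  C: 6
  H: 12
  O: 3
Molecular formula: C6H12O3.
  M = 6(12.011) + 12(1.008) + 3(15.999)
    = 72.066 + 12.096 + 47.997 = 132.159

132.16 g/mol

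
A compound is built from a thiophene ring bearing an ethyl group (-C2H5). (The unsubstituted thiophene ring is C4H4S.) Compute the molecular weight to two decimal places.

112.19 g/mol

Atom tally by fragment:
  thiophene ring core → C:4 H:4 S:1
  (− 1 ring H displaced by substituents)
  + C2H5 → C:2 H:5
Element totals:
  C: 6
  H: 8
  S: 1
Molecular formula: C6H8S.
  M = 6(12.011) + 8(1.008) + 32.06
    = 72.066 + 8.064 + 32.060 = 112.190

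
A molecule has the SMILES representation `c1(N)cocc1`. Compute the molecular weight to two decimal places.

83.09 g/mol

Atom tally by fragment:
  furan ring core → C:4 H:4 O:1
  (− 1 ring H displaced by substituents)
  + NH2 → N:1 H:2
Element totals:
  C: 4
  H: 5
  N: 1
  O: 1
Molecular formula: C4H5NO.
  M = 4(12.011) + 5(1.008) + 14.007 + 15.999
    = 48.044 + 5.040 + 14.007 + 15.999 = 83.090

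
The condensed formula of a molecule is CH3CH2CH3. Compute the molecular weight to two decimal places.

44.10 g/mol

Atom tally by fragment:
  CH3 → C:1 H:3
  CH2 → C:1 H:2
  CH3 → C:1 H:3
Element totals:
  C: 3
  H: 8
Molecular formula: C3H8.
  M = 3(12.011) + 8(1.008)
    = 36.033 + 8.064 = 44.097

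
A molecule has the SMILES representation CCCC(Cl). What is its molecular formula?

C4H9Cl

Atom tally by fragment:
  CH3 → C:1 H:3
  CH2 → C:1 H:2
  CH2 → C:1 H:2
  CH2Cl → C:1 H:2 Cl:1
Element totals:
  C: 4
  H: 9
  Cl: 1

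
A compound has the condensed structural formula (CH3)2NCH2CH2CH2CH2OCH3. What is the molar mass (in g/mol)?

Element totals:
  C: 7
  H: 17
  N: 1
  O: 1
Molecular formula: C7H17NO.
  M = 7(12.011) + 17(1.008) + 14.007 + 15.999
    = 84.077 + 17.136 + 14.007 + 15.999 = 131.219

131.22 g/mol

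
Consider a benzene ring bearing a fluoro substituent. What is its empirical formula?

C6H5F

Atom tally by fragment:
  benzene ring core → C:6 H:6
  (− 1 ring H displaced by substituents)
  + F → F:1
Element totals:
  C: 6
  H: 5
  F: 1
Molecular formula: C6H5F.
gcd of subscripts (6, 1, 5) = 1, so the empirical formula equals the molecular formula.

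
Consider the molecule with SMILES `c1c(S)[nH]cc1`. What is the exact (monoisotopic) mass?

Atom tally by fragment:
  pyrrole ring core → C:4 H:5 N:1
  (− 1 ring H displaced by substituents)
  + SH → S:1 H:1
Element totals:
  C: 4
  H: 5
  N: 1
  S: 1
Molecular formula: C4H5NS.
  M = 4(12.0) + 5(1.007825) + 14.003074 + 31.972071
    = 48.000000 + 5.039125 + 14.003074 + 31.972071 = 99.014270

99.0143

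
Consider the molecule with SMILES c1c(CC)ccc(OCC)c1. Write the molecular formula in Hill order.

C10H14O

Atom tally by fragment:
  benzene ring core → C:6 H:6
  (− 2 ring H displaced by substituents)
  + C2H5 → C:2 H:5
  + OC2H5 → C:2 H:5 O:1
Element totals:
  C: 10
  H: 14
  O: 1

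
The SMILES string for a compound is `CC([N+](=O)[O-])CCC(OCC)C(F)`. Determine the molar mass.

193.22 g/mol

Atom tally by fragment:
  CH3 → C:1 H:3
  CH(NO2) → C:1 H:1 N:1 O:2
  CH2 → C:1 H:2
  CH2 → C:1 H:2
  CH(OC2H5) → C:3 H:6 O:1
  CH2F → C:1 H:2 F:1
Element totals:
  C: 8
  H: 16
  F: 1
  N: 1
  O: 3
Molecular formula: C8H16FNO3.
  M = 8(12.011) + 16(1.008) + 18.998 + 14.007 + 3(15.999)
    = 96.088 + 16.128 + 18.998 + 14.007 + 47.997 = 193.218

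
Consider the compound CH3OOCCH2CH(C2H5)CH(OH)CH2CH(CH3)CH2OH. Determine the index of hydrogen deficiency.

Element totals:
  C: 11
  H: 22
  O: 4
Molecular formula: C11H22O4.
DoU = (2C + 2 + N − H − X) / 2 = (2·11 + 2 + 0 − 22 − 0) / 2 = 1.

1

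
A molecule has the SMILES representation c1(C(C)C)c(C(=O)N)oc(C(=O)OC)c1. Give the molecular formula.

C10H13NO4

Atom tally by fragment:
  furan ring core → C:4 H:4 O:1
  (− 3 ring H displaced by substituents)
  + CH(CH3)2 → C:3 H:7
  + CONH2 → C:1 H:2 O:1 N:1
  + COOCH3 → C:2 H:3 O:2
Element totals:
  C: 10
  H: 13
  N: 1
  O: 4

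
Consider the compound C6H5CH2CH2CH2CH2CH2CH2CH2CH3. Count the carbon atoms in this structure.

Atom tally by fragment:
  C6H5CH2 → C:7 H:7
  CH2 → C:1 H:2
  CH2 → C:1 H:2
  CH2 → C:1 H:2
  CH2 → C:1 H:2
  CH2 → C:1 H:2
  CH2 → C:1 H:2
  CH3 → C:1 H:3
Element totals:
  C: 14
  H: 22

14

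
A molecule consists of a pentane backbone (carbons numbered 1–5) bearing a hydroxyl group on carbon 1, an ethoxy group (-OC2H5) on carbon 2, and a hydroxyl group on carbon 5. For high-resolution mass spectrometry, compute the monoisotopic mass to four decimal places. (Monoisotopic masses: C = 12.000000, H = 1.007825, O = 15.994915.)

148.1099

Atom tally by fragment:
  HOCH2 → C:1 H:3 O:1
  CH(OC2H5) → C:3 H:6 O:1
  CH2 → C:1 H:2
  CH2 → C:1 H:2
  CH2OH → C:1 H:3 O:1
Element totals:
  C: 7
  H: 16
  O: 3
Molecular formula: C7H16O3.
  M = 7(12.0) + 16(1.007825) + 3(15.994915)
    = 84.000000 + 16.125200 + 47.984745 = 148.109945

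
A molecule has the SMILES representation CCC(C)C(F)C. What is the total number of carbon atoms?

Atom tally by fragment:
  CH3 → C:1 H:3
  CH2 → C:1 H:2
  CH(CH3) → C:2 H:4
  CH(F) → C:1 H:1 F:1
  CH3 → C:1 H:3
Element totals:
  C: 6
  H: 13
  F: 1

6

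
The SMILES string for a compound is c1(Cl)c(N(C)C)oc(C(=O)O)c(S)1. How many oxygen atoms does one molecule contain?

3

Atom tally by fragment:
  furan ring core → C:4 H:4 O:1
  (− 4 ring H displaced by substituents)
  + Cl → Cl:1
  + N(CH3)2 → N:1 C:2 H:6
  + COOH → C:1 H:1 O:2
  + SH → S:1 H:1
Element totals:
  C: 7
  H: 8
  Cl: 1
  N: 1
  O: 3
  S: 1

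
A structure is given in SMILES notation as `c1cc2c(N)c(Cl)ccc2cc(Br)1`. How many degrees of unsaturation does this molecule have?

Atom tally by fragment:
  naphthalene ring system core → C:10 H:8
  (− 3 ring H displaced by substituents)
  + NH2 → N:1 H:2
  + Cl → Cl:1
  + Br → Br:1
Element totals:
  C: 10
  H: 7
  Br: 1
  Cl: 1
  N: 1
Molecular formula: C10H7BrClN.
DoU = (2C + 2 + N − H − X) / 2 = (2·10 + 2 + 1 − 7 − 2) / 2 = 7.

7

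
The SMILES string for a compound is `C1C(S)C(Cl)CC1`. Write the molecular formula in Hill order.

C5H9ClS

Atom tally by fragment:
  cyclopentane ring core → C:5 H:10
  (− 2 ring H displaced by substituents)
  + SH → S:1 H:1
  + Cl → Cl:1
Element totals:
  C: 5
  H: 9
  Cl: 1
  S: 1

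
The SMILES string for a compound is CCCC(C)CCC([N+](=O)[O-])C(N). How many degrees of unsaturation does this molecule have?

1

Atom tally by fragment:
  CH3 → C:1 H:3
  CH2 → C:1 H:2
  CH2 → C:1 H:2
  CH(CH3) → C:2 H:4
  CH2 → C:1 H:2
  CH2 → C:1 H:2
  CH(NO2) → C:1 H:1 N:1 O:2
  CH2NH2 → C:1 H:4 N:1
Element totals:
  C: 9
  H: 20
  N: 2
  O: 2
Molecular formula: C9H20N2O2.
DoU = (2C + 2 + N − H − X) / 2 = (2·9 + 2 + 2 − 20 − 0) / 2 = 1.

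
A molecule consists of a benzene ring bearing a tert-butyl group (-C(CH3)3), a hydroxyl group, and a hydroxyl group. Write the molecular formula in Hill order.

Atom tally by fragment:
  benzene ring core → C:6 H:6
  (− 3 ring H displaced by substituents)
  + C(CH3)3 → C:4 H:9
  + OH → O:1 H:1
  + OH → O:1 H:1
Element totals:
  C: 10
  H: 14
  O: 2

C10H14O2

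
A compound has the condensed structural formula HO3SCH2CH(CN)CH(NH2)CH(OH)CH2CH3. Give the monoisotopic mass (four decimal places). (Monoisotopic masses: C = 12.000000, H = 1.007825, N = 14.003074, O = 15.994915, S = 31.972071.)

222.0674

Atom tally by fragment:
  HO3SCH2 → C:1 H:3 S:1 O:3
  CH(CN) → C:2 H:1 N:1
  CH(NH2) → C:1 H:3 N:1
  CH(OH) → C:1 H:2 O:1
  CH2 → C:1 H:2
  CH3 → C:1 H:3
Element totals:
  C: 7
  H: 14
  N: 2
  O: 4
  S: 1
Molecular formula: C7H14N2O4S.
  M = 7(12.0) + 14(1.007825) + 2(14.003074) + 4(15.994915) + 31.972071
    = 84.000000 + 14.109550 + 28.006148 + 63.979660 + 31.972071 = 222.067429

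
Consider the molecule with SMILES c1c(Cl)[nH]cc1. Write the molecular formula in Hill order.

C4H4ClN

Atom tally by fragment:
  pyrrole ring core → C:4 H:5 N:1
  (− 1 ring H displaced by substituents)
  + Cl → Cl:1
Element totals:
  C: 4
  H: 4
  Cl: 1
  N: 1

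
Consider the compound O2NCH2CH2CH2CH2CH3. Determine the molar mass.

Atom tally by fragment:
  O2NCH2 → C:1 H:2 N:1 O:2
  CH2 → C:1 H:2
  CH2 → C:1 H:2
  CH2 → C:1 H:2
  CH3 → C:1 H:3
Element totals:
  C: 5
  H: 11
  N: 1
  O: 2
Molecular formula: C5H11NO2.
  M = 5(12.011) + 11(1.008) + 14.007 + 2(15.999)
    = 60.055 + 11.088 + 14.007 + 31.998 = 117.148

117.15 g/mol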